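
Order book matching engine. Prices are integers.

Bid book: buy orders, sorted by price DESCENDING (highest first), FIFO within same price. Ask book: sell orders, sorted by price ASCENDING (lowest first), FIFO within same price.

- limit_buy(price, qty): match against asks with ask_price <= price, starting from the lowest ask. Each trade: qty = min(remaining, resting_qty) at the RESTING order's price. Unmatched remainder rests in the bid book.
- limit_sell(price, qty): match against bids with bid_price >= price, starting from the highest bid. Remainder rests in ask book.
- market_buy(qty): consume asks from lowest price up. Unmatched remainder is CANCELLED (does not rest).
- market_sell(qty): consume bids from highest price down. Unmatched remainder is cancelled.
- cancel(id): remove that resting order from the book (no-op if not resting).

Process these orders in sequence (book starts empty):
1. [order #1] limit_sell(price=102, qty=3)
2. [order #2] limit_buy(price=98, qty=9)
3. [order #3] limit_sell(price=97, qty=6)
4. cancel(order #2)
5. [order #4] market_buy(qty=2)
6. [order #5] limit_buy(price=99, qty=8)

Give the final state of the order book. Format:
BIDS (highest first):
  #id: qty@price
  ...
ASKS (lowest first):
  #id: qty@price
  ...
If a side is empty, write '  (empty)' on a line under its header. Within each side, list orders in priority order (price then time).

After op 1 [order #1] limit_sell(price=102, qty=3): fills=none; bids=[-] asks=[#1:3@102]
After op 2 [order #2] limit_buy(price=98, qty=9): fills=none; bids=[#2:9@98] asks=[#1:3@102]
After op 3 [order #3] limit_sell(price=97, qty=6): fills=#2x#3:6@98; bids=[#2:3@98] asks=[#1:3@102]
After op 4 cancel(order #2): fills=none; bids=[-] asks=[#1:3@102]
After op 5 [order #4] market_buy(qty=2): fills=#4x#1:2@102; bids=[-] asks=[#1:1@102]
After op 6 [order #5] limit_buy(price=99, qty=8): fills=none; bids=[#5:8@99] asks=[#1:1@102]

Answer: BIDS (highest first):
  #5: 8@99
ASKS (lowest first):
  #1: 1@102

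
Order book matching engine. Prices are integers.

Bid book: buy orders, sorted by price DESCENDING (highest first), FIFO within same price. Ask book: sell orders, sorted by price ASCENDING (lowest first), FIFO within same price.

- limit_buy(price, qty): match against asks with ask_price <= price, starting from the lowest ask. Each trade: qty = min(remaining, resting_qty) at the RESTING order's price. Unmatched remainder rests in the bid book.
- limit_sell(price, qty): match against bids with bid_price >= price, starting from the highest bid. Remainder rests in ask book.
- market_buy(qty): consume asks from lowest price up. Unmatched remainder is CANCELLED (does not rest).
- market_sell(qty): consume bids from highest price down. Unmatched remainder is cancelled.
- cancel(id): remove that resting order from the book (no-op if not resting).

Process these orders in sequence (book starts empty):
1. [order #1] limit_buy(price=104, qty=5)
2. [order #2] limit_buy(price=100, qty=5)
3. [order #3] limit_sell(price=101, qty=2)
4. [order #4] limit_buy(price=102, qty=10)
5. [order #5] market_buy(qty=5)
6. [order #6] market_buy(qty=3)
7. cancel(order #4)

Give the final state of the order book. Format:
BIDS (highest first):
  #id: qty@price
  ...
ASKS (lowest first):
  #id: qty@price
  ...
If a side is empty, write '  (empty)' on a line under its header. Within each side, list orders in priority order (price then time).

After op 1 [order #1] limit_buy(price=104, qty=5): fills=none; bids=[#1:5@104] asks=[-]
After op 2 [order #2] limit_buy(price=100, qty=5): fills=none; bids=[#1:5@104 #2:5@100] asks=[-]
After op 3 [order #3] limit_sell(price=101, qty=2): fills=#1x#3:2@104; bids=[#1:3@104 #2:5@100] asks=[-]
After op 4 [order #4] limit_buy(price=102, qty=10): fills=none; bids=[#1:3@104 #4:10@102 #2:5@100] asks=[-]
After op 5 [order #5] market_buy(qty=5): fills=none; bids=[#1:3@104 #4:10@102 #2:5@100] asks=[-]
After op 6 [order #6] market_buy(qty=3): fills=none; bids=[#1:3@104 #4:10@102 #2:5@100] asks=[-]
After op 7 cancel(order #4): fills=none; bids=[#1:3@104 #2:5@100] asks=[-]

Answer: BIDS (highest first):
  #1: 3@104
  #2: 5@100
ASKS (lowest first):
  (empty)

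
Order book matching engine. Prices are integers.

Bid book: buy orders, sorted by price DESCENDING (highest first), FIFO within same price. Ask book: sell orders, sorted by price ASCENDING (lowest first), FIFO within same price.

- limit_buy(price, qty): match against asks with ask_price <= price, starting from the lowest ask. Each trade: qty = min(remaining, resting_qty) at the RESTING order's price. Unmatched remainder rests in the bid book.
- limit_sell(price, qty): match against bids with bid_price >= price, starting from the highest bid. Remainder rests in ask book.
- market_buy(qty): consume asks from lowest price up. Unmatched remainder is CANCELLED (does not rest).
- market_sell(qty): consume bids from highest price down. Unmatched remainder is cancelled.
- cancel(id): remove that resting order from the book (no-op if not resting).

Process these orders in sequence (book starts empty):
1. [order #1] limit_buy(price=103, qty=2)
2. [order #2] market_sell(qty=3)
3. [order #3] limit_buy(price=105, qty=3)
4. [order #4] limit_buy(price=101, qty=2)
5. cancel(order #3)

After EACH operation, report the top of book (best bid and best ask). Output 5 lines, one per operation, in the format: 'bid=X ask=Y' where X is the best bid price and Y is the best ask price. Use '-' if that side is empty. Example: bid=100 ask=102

After op 1 [order #1] limit_buy(price=103, qty=2): fills=none; bids=[#1:2@103] asks=[-]
After op 2 [order #2] market_sell(qty=3): fills=#1x#2:2@103; bids=[-] asks=[-]
After op 3 [order #3] limit_buy(price=105, qty=3): fills=none; bids=[#3:3@105] asks=[-]
After op 4 [order #4] limit_buy(price=101, qty=2): fills=none; bids=[#3:3@105 #4:2@101] asks=[-]
After op 5 cancel(order #3): fills=none; bids=[#4:2@101] asks=[-]

Answer: bid=103 ask=-
bid=- ask=-
bid=105 ask=-
bid=105 ask=-
bid=101 ask=-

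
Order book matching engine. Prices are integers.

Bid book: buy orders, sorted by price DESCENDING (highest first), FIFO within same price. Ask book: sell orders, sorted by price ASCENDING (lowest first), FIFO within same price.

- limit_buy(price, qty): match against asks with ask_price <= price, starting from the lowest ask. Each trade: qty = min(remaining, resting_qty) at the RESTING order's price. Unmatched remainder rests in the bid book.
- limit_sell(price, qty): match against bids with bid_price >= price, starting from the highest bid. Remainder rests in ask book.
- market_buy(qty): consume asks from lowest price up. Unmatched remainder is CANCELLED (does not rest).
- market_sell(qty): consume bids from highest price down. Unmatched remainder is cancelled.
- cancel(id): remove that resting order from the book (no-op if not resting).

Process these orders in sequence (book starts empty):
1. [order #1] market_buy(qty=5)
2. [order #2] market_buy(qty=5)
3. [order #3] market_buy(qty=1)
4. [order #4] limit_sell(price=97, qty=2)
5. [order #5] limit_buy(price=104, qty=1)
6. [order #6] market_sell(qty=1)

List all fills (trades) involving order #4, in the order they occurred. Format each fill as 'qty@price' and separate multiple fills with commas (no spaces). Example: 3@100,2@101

Answer: 1@97

Derivation:
After op 1 [order #1] market_buy(qty=5): fills=none; bids=[-] asks=[-]
After op 2 [order #2] market_buy(qty=5): fills=none; bids=[-] asks=[-]
After op 3 [order #3] market_buy(qty=1): fills=none; bids=[-] asks=[-]
After op 4 [order #4] limit_sell(price=97, qty=2): fills=none; bids=[-] asks=[#4:2@97]
After op 5 [order #5] limit_buy(price=104, qty=1): fills=#5x#4:1@97; bids=[-] asks=[#4:1@97]
After op 6 [order #6] market_sell(qty=1): fills=none; bids=[-] asks=[#4:1@97]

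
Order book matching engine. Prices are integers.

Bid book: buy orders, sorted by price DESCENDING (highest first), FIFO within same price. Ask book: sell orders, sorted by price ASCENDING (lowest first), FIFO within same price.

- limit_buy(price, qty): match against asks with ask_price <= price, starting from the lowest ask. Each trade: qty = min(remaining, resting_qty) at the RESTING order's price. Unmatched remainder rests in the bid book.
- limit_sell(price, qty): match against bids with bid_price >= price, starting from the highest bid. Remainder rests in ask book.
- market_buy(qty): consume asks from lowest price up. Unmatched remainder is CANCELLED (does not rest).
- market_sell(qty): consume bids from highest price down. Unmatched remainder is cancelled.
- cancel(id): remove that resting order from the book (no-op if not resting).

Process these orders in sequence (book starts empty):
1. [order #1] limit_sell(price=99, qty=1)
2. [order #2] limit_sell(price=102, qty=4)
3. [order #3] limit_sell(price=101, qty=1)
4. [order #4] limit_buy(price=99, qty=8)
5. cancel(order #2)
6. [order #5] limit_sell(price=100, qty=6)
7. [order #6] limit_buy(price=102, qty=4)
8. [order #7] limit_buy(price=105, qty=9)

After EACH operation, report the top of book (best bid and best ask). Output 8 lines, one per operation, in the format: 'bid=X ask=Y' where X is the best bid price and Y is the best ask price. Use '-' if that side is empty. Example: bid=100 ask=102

Answer: bid=- ask=99
bid=- ask=99
bid=- ask=99
bid=99 ask=101
bid=99 ask=101
bid=99 ask=100
bid=99 ask=100
bid=105 ask=-

Derivation:
After op 1 [order #1] limit_sell(price=99, qty=1): fills=none; bids=[-] asks=[#1:1@99]
After op 2 [order #2] limit_sell(price=102, qty=4): fills=none; bids=[-] asks=[#1:1@99 #2:4@102]
After op 3 [order #3] limit_sell(price=101, qty=1): fills=none; bids=[-] asks=[#1:1@99 #3:1@101 #2:4@102]
After op 4 [order #4] limit_buy(price=99, qty=8): fills=#4x#1:1@99; bids=[#4:7@99] asks=[#3:1@101 #2:4@102]
After op 5 cancel(order #2): fills=none; bids=[#4:7@99] asks=[#3:1@101]
After op 6 [order #5] limit_sell(price=100, qty=6): fills=none; bids=[#4:7@99] asks=[#5:6@100 #3:1@101]
After op 7 [order #6] limit_buy(price=102, qty=4): fills=#6x#5:4@100; bids=[#4:7@99] asks=[#5:2@100 #3:1@101]
After op 8 [order #7] limit_buy(price=105, qty=9): fills=#7x#5:2@100 #7x#3:1@101; bids=[#7:6@105 #4:7@99] asks=[-]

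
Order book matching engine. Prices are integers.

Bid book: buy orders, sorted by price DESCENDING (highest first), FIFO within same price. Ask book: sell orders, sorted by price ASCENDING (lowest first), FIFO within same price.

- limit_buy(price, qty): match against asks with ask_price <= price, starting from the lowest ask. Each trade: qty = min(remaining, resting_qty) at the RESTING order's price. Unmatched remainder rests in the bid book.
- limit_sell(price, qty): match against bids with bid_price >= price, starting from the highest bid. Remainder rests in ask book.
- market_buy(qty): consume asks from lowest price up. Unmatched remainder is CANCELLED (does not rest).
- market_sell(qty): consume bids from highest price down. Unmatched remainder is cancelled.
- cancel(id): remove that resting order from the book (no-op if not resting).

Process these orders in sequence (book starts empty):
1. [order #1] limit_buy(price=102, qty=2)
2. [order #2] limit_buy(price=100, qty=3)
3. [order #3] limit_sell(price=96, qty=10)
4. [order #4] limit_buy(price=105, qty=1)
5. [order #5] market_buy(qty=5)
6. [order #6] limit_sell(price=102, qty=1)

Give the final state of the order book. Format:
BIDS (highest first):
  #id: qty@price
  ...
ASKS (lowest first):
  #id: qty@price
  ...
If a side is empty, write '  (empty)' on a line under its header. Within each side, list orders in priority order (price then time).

Answer: BIDS (highest first):
  (empty)
ASKS (lowest first):
  #6: 1@102

Derivation:
After op 1 [order #1] limit_buy(price=102, qty=2): fills=none; bids=[#1:2@102] asks=[-]
After op 2 [order #2] limit_buy(price=100, qty=3): fills=none; bids=[#1:2@102 #2:3@100] asks=[-]
After op 3 [order #3] limit_sell(price=96, qty=10): fills=#1x#3:2@102 #2x#3:3@100; bids=[-] asks=[#3:5@96]
After op 4 [order #4] limit_buy(price=105, qty=1): fills=#4x#3:1@96; bids=[-] asks=[#3:4@96]
After op 5 [order #5] market_buy(qty=5): fills=#5x#3:4@96; bids=[-] asks=[-]
After op 6 [order #6] limit_sell(price=102, qty=1): fills=none; bids=[-] asks=[#6:1@102]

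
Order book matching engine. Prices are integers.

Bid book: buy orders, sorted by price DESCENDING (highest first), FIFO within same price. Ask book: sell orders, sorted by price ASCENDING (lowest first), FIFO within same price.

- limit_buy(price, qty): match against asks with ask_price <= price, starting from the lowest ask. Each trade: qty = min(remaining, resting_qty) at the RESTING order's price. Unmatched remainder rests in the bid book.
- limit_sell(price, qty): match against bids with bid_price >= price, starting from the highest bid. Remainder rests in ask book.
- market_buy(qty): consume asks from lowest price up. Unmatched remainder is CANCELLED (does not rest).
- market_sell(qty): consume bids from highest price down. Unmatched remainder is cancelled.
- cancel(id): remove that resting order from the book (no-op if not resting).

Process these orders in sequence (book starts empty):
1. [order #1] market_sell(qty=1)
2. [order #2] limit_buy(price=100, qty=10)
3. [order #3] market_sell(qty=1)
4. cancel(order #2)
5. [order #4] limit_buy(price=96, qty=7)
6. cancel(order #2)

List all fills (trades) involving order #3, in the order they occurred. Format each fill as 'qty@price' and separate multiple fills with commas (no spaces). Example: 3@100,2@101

Answer: 1@100

Derivation:
After op 1 [order #1] market_sell(qty=1): fills=none; bids=[-] asks=[-]
After op 2 [order #2] limit_buy(price=100, qty=10): fills=none; bids=[#2:10@100] asks=[-]
After op 3 [order #3] market_sell(qty=1): fills=#2x#3:1@100; bids=[#2:9@100] asks=[-]
After op 4 cancel(order #2): fills=none; bids=[-] asks=[-]
After op 5 [order #4] limit_buy(price=96, qty=7): fills=none; bids=[#4:7@96] asks=[-]
After op 6 cancel(order #2): fills=none; bids=[#4:7@96] asks=[-]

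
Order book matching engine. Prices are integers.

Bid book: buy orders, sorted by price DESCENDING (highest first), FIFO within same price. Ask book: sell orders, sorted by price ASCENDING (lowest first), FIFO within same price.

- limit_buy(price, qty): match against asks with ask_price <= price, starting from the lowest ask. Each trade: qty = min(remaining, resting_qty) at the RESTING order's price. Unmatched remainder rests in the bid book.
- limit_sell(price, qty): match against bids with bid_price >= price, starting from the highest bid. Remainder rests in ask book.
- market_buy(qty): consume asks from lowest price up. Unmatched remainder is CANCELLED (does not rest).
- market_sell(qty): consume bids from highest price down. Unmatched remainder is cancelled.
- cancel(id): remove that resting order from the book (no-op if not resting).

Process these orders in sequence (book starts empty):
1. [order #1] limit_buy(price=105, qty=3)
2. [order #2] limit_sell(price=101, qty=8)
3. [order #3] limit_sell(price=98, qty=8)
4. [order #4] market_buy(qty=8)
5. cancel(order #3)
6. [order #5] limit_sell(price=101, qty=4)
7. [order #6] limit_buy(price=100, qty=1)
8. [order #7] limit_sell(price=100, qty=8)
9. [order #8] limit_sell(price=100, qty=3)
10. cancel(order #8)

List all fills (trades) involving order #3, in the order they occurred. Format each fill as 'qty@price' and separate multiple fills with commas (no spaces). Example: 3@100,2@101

Answer: 8@98

Derivation:
After op 1 [order #1] limit_buy(price=105, qty=3): fills=none; bids=[#1:3@105] asks=[-]
After op 2 [order #2] limit_sell(price=101, qty=8): fills=#1x#2:3@105; bids=[-] asks=[#2:5@101]
After op 3 [order #3] limit_sell(price=98, qty=8): fills=none; bids=[-] asks=[#3:8@98 #2:5@101]
After op 4 [order #4] market_buy(qty=8): fills=#4x#3:8@98; bids=[-] asks=[#2:5@101]
After op 5 cancel(order #3): fills=none; bids=[-] asks=[#2:5@101]
After op 6 [order #5] limit_sell(price=101, qty=4): fills=none; bids=[-] asks=[#2:5@101 #5:4@101]
After op 7 [order #6] limit_buy(price=100, qty=1): fills=none; bids=[#6:1@100] asks=[#2:5@101 #5:4@101]
After op 8 [order #7] limit_sell(price=100, qty=8): fills=#6x#7:1@100; bids=[-] asks=[#7:7@100 #2:5@101 #5:4@101]
After op 9 [order #8] limit_sell(price=100, qty=3): fills=none; bids=[-] asks=[#7:7@100 #8:3@100 #2:5@101 #5:4@101]
After op 10 cancel(order #8): fills=none; bids=[-] asks=[#7:7@100 #2:5@101 #5:4@101]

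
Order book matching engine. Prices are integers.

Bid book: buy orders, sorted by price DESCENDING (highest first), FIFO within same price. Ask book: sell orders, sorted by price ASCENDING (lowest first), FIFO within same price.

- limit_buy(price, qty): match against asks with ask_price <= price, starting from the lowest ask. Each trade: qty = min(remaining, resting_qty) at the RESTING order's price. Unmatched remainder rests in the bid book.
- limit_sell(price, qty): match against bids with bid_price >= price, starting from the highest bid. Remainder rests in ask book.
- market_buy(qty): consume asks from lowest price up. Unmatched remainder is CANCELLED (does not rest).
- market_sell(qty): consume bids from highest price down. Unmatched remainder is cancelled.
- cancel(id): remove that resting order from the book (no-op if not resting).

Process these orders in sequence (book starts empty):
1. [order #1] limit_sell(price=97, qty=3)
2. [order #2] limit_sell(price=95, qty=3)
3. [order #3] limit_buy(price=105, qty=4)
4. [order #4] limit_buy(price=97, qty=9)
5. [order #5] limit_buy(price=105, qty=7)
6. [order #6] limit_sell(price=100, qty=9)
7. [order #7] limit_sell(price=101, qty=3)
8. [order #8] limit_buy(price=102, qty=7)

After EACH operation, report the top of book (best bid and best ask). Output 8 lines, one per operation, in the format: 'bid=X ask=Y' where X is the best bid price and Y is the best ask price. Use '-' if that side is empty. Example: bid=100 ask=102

Answer: bid=- ask=97
bid=- ask=95
bid=- ask=97
bid=97 ask=-
bid=105 ask=-
bid=97 ask=100
bid=97 ask=100
bid=102 ask=-

Derivation:
After op 1 [order #1] limit_sell(price=97, qty=3): fills=none; bids=[-] asks=[#1:3@97]
After op 2 [order #2] limit_sell(price=95, qty=3): fills=none; bids=[-] asks=[#2:3@95 #1:3@97]
After op 3 [order #3] limit_buy(price=105, qty=4): fills=#3x#2:3@95 #3x#1:1@97; bids=[-] asks=[#1:2@97]
After op 4 [order #4] limit_buy(price=97, qty=9): fills=#4x#1:2@97; bids=[#4:7@97] asks=[-]
After op 5 [order #5] limit_buy(price=105, qty=7): fills=none; bids=[#5:7@105 #4:7@97] asks=[-]
After op 6 [order #6] limit_sell(price=100, qty=9): fills=#5x#6:7@105; bids=[#4:7@97] asks=[#6:2@100]
After op 7 [order #7] limit_sell(price=101, qty=3): fills=none; bids=[#4:7@97] asks=[#6:2@100 #7:3@101]
After op 8 [order #8] limit_buy(price=102, qty=7): fills=#8x#6:2@100 #8x#7:3@101; bids=[#8:2@102 #4:7@97] asks=[-]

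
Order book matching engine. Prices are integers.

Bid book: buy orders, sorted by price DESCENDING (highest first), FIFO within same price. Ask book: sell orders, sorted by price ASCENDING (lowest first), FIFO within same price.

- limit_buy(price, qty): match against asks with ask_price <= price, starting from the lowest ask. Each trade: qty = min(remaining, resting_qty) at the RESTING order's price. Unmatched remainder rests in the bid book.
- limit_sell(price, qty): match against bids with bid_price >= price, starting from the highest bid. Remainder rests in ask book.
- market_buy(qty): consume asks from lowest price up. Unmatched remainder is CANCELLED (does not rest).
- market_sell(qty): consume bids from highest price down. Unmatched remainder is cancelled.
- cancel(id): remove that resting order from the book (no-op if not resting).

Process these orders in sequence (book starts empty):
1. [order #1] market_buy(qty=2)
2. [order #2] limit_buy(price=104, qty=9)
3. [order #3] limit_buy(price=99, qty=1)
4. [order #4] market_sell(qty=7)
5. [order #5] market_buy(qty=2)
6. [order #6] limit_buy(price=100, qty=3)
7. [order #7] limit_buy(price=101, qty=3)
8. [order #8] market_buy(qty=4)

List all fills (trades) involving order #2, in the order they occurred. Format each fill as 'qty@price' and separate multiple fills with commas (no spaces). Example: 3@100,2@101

After op 1 [order #1] market_buy(qty=2): fills=none; bids=[-] asks=[-]
After op 2 [order #2] limit_buy(price=104, qty=9): fills=none; bids=[#2:9@104] asks=[-]
After op 3 [order #3] limit_buy(price=99, qty=1): fills=none; bids=[#2:9@104 #3:1@99] asks=[-]
After op 4 [order #4] market_sell(qty=7): fills=#2x#4:7@104; bids=[#2:2@104 #3:1@99] asks=[-]
After op 5 [order #5] market_buy(qty=2): fills=none; bids=[#2:2@104 #3:1@99] asks=[-]
After op 6 [order #6] limit_buy(price=100, qty=3): fills=none; bids=[#2:2@104 #6:3@100 #3:1@99] asks=[-]
After op 7 [order #7] limit_buy(price=101, qty=3): fills=none; bids=[#2:2@104 #7:3@101 #6:3@100 #3:1@99] asks=[-]
After op 8 [order #8] market_buy(qty=4): fills=none; bids=[#2:2@104 #7:3@101 #6:3@100 #3:1@99] asks=[-]

Answer: 7@104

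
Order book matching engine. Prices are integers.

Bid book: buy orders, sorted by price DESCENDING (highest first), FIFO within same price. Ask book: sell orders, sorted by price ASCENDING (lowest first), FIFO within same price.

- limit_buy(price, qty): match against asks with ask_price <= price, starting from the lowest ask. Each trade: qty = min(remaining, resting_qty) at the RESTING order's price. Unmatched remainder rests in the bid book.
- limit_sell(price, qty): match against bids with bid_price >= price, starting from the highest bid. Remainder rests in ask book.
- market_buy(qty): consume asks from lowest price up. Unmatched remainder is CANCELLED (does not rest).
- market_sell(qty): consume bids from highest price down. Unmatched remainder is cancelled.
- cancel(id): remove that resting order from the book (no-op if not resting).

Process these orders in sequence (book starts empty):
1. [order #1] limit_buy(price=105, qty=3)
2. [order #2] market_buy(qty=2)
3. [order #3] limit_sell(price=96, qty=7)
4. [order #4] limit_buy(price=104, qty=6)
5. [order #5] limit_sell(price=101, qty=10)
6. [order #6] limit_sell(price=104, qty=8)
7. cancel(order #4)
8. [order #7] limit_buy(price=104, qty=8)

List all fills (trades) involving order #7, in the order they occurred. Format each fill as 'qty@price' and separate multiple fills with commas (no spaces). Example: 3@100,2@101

Answer: 8@101

Derivation:
After op 1 [order #1] limit_buy(price=105, qty=3): fills=none; bids=[#1:3@105] asks=[-]
After op 2 [order #2] market_buy(qty=2): fills=none; bids=[#1:3@105] asks=[-]
After op 3 [order #3] limit_sell(price=96, qty=7): fills=#1x#3:3@105; bids=[-] asks=[#3:4@96]
After op 4 [order #4] limit_buy(price=104, qty=6): fills=#4x#3:4@96; bids=[#4:2@104] asks=[-]
After op 5 [order #5] limit_sell(price=101, qty=10): fills=#4x#5:2@104; bids=[-] asks=[#5:8@101]
After op 6 [order #6] limit_sell(price=104, qty=8): fills=none; bids=[-] asks=[#5:8@101 #6:8@104]
After op 7 cancel(order #4): fills=none; bids=[-] asks=[#5:8@101 #6:8@104]
After op 8 [order #7] limit_buy(price=104, qty=8): fills=#7x#5:8@101; bids=[-] asks=[#6:8@104]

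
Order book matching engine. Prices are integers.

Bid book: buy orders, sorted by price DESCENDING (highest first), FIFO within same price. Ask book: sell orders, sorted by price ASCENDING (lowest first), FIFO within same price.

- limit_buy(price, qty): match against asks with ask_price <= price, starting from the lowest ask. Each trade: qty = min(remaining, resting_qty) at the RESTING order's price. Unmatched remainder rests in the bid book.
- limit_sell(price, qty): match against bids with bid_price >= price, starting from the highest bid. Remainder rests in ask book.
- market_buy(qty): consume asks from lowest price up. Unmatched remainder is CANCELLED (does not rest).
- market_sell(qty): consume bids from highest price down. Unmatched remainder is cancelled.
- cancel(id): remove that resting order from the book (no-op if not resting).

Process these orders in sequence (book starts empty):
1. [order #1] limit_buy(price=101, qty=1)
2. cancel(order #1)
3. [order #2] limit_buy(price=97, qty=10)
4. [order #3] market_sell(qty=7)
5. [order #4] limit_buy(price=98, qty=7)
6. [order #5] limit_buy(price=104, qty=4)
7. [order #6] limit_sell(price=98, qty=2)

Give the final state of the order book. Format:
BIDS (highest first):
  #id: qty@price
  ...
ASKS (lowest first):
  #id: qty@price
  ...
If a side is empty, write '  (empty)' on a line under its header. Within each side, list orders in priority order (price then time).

Answer: BIDS (highest first):
  #5: 2@104
  #4: 7@98
  #2: 3@97
ASKS (lowest first):
  (empty)

Derivation:
After op 1 [order #1] limit_buy(price=101, qty=1): fills=none; bids=[#1:1@101] asks=[-]
After op 2 cancel(order #1): fills=none; bids=[-] asks=[-]
After op 3 [order #2] limit_buy(price=97, qty=10): fills=none; bids=[#2:10@97] asks=[-]
After op 4 [order #3] market_sell(qty=7): fills=#2x#3:7@97; bids=[#2:3@97] asks=[-]
After op 5 [order #4] limit_buy(price=98, qty=7): fills=none; bids=[#4:7@98 #2:3@97] asks=[-]
After op 6 [order #5] limit_buy(price=104, qty=4): fills=none; bids=[#5:4@104 #4:7@98 #2:3@97] asks=[-]
After op 7 [order #6] limit_sell(price=98, qty=2): fills=#5x#6:2@104; bids=[#5:2@104 #4:7@98 #2:3@97] asks=[-]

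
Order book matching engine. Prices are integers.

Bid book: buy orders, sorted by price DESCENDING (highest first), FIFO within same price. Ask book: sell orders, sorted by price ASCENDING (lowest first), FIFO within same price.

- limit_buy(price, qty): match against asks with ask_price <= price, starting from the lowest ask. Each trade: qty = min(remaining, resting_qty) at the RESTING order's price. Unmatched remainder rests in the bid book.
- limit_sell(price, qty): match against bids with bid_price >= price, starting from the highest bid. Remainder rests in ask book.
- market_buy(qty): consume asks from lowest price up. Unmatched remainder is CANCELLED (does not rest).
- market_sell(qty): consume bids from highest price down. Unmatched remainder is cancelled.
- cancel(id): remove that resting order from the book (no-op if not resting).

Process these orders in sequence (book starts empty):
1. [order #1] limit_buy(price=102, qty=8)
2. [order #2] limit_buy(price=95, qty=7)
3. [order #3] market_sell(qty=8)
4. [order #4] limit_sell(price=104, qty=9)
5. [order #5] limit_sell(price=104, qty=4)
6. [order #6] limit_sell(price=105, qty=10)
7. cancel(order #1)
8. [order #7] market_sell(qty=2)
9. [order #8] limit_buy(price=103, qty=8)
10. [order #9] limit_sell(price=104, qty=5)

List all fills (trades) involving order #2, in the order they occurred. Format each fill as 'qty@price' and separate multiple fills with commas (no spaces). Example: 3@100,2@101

After op 1 [order #1] limit_buy(price=102, qty=8): fills=none; bids=[#1:8@102] asks=[-]
After op 2 [order #2] limit_buy(price=95, qty=7): fills=none; bids=[#1:8@102 #2:7@95] asks=[-]
After op 3 [order #3] market_sell(qty=8): fills=#1x#3:8@102; bids=[#2:7@95] asks=[-]
After op 4 [order #4] limit_sell(price=104, qty=9): fills=none; bids=[#2:7@95] asks=[#4:9@104]
After op 5 [order #5] limit_sell(price=104, qty=4): fills=none; bids=[#2:7@95] asks=[#4:9@104 #5:4@104]
After op 6 [order #6] limit_sell(price=105, qty=10): fills=none; bids=[#2:7@95] asks=[#4:9@104 #5:4@104 #6:10@105]
After op 7 cancel(order #1): fills=none; bids=[#2:7@95] asks=[#4:9@104 #5:4@104 #6:10@105]
After op 8 [order #7] market_sell(qty=2): fills=#2x#7:2@95; bids=[#2:5@95] asks=[#4:9@104 #5:4@104 #6:10@105]
After op 9 [order #8] limit_buy(price=103, qty=8): fills=none; bids=[#8:8@103 #2:5@95] asks=[#4:9@104 #5:4@104 #6:10@105]
After op 10 [order #9] limit_sell(price=104, qty=5): fills=none; bids=[#8:8@103 #2:5@95] asks=[#4:9@104 #5:4@104 #9:5@104 #6:10@105]

Answer: 2@95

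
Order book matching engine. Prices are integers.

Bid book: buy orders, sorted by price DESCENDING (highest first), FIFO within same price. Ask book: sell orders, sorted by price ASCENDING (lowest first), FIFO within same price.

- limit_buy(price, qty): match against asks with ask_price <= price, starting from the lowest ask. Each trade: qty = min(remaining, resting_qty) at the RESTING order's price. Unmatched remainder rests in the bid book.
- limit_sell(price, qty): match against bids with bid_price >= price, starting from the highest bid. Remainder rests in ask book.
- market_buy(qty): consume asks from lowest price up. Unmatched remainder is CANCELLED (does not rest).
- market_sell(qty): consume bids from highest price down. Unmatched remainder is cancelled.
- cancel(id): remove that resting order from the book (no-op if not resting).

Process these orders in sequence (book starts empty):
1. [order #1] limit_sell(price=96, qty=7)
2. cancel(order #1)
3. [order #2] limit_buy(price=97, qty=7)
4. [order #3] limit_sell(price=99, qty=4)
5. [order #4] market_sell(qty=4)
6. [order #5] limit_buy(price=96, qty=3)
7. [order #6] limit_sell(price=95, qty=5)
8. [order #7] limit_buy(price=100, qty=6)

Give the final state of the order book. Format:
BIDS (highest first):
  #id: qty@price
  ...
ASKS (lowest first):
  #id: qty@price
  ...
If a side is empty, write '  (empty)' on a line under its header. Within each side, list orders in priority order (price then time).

After op 1 [order #1] limit_sell(price=96, qty=7): fills=none; bids=[-] asks=[#1:7@96]
After op 2 cancel(order #1): fills=none; bids=[-] asks=[-]
After op 3 [order #2] limit_buy(price=97, qty=7): fills=none; bids=[#2:7@97] asks=[-]
After op 4 [order #3] limit_sell(price=99, qty=4): fills=none; bids=[#2:7@97] asks=[#3:4@99]
After op 5 [order #4] market_sell(qty=4): fills=#2x#4:4@97; bids=[#2:3@97] asks=[#3:4@99]
After op 6 [order #5] limit_buy(price=96, qty=3): fills=none; bids=[#2:3@97 #5:3@96] asks=[#3:4@99]
After op 7 [order #6] limit_sell(price=95, qty=5): fills=#2x#6:3@97 #5x#6:2@96; bids=[#5:1@96] asks=[#3:4@99]
After op 8 [order #7] limit_buy(price=100, qty=6): fills=#7x#3:4@99; bids=[#7:2@100 #5:1@96] asks=[-]

Answer: BIDS (highest first):
  #7: 2@100
  #5: 1@96
ASKS (lowest first):
  (empty)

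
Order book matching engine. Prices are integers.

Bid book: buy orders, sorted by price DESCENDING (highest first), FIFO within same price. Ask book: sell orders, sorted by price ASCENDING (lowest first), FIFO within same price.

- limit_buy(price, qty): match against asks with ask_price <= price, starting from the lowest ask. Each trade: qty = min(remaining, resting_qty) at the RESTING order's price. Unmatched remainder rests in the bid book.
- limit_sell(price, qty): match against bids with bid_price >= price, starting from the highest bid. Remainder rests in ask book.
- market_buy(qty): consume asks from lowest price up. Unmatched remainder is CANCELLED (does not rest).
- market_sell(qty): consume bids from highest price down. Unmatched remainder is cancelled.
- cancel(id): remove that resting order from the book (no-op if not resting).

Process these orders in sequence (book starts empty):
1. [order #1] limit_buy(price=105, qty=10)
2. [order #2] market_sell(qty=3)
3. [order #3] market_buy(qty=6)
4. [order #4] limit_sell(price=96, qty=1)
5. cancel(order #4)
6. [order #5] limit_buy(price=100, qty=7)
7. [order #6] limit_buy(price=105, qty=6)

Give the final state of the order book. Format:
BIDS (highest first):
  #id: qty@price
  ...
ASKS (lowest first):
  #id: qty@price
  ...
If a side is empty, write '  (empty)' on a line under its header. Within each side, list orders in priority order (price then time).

Answer: BIDS (highest first):
  #1: 6@105
  #6: 6@105
  #5: 7@100
ASKS (lowest first):
  (empty)

Derivation:
After op 1 [order #1] limit_buy(price=105, qty=10): fills=none; bids=[#1:10@105] asks=[-]
After op 2 [order #2] market_sell(qty=3): fills=#1x#2:3@105; bids=[#1:7@105] asks=[-]
After op 3 [order #3] market_buy(qty=6): fills=none; bids=[#1:7@105] asks=[-]
After op 4 [order #4] limit_sell(price=96, qty=1): fills=#1x#4:1@105; bids=[#1:6@105] asks=[-]
After op 5 cancel(order #4): fills=none; bids=[#1:6@105] asks=[-]
After op 6 [order #5] limit_buy(price=100, qty=7): fills=none; bids=[#1:6@105 #5:7@100] asks=[-]
After op 7 [order #6] limit_buy(price=105, qty=6): fills=none; bids=[#1:6@105 #6:6@105 #5:7@100] asks=[-]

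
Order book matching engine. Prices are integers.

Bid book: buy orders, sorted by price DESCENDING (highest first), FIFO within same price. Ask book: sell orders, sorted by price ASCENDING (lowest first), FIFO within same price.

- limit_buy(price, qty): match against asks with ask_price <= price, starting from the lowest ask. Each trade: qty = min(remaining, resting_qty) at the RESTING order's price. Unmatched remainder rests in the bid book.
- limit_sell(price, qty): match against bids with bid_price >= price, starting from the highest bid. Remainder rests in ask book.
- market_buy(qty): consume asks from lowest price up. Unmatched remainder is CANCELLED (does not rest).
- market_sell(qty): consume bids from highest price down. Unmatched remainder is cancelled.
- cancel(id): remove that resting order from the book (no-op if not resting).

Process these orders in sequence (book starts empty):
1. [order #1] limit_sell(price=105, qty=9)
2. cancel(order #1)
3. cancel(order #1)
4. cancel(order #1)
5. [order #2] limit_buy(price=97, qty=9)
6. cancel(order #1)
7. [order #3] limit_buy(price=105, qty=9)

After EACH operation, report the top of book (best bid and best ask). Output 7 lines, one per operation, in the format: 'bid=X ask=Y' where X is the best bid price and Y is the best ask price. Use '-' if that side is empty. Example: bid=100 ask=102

Answer: bid=- ask=105
bid=- ask=-
bid=- ask=-
bid=- ask=-
bid=97 ask=-
bid=97 ask=-
bid=105 ask=-

Derivation:
After op 1 [order #1] limit_sell(price=105, qty=9): fills=none; bids=[-] asks=[#1:9@105]
After op 2 cancel(order #1): fills=none; bids=[-] asks=[-]
After op 3 cancel(order #1): fills=none; bids=[-] asks=[-]
After op 4 cancel(order #1): fills=none; bids=[-] asks=[-]
After op 5 [order #2] limit_buy(price=97, qty=9): fills=none; bids=[#2:9@97] asks=[-]
After op 6 cancel(order #1): fills=none; bids=[#2:9@97] asks=[-]
After op 7 [order #3] limit_buy(price=105, qty=9): fills=none; bids=[#3:9@105 #2:9@97] asks=[-]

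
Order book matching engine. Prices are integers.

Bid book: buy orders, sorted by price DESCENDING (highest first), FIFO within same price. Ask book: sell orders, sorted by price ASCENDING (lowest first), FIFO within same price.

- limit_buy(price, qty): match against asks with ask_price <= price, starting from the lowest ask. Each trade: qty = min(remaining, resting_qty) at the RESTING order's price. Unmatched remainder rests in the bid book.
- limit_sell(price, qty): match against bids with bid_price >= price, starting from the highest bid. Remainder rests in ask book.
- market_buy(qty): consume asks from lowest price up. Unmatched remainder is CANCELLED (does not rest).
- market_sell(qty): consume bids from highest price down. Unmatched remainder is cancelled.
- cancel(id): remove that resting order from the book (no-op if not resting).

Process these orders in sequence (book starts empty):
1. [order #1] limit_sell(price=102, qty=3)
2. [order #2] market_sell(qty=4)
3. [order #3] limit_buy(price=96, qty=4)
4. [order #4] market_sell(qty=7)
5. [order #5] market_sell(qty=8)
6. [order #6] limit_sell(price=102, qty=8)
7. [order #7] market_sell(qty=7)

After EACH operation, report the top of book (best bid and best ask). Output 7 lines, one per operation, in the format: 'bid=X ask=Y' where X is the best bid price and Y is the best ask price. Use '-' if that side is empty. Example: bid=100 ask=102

After op 1 [order #1] limit_sell(price=102, qty=3): fills=none; bids=[-] asks=[#1:3@102]
After op 2 [order #2] market_sell(qty=4): fills=none; bids=[-] asks=[#1:3@102]
After op 3 [order #3] limit_buy(price=96, qty=4): fills=none; bids=[#3:4@96] asks=[#1:3@102]
After op 4 [order #4] market_sell(qty=7): fills=#3x#4:4@96; bids=[-] asks=[#1:3@102]
After op 5 [order #5] market_sell(qty=8): fills=none; bids=[-] asks=[#1:3@102]
After op 6 [order #6] limit_sell(price=102, qty=8): fills=none; bids=[-] asks=[#1:3@102 #6:8@102]
After op 7 [order #7] market_sell(qty=7): fills=none; bids=[-] asks=[#1:3@102 #6:8@102]

Answer: bid=- ask=102
bid=- ask=102
bid=96 ask=102
bid=- ask=102
bid=- ask=102
bid=- ask=102
bid=- ask=102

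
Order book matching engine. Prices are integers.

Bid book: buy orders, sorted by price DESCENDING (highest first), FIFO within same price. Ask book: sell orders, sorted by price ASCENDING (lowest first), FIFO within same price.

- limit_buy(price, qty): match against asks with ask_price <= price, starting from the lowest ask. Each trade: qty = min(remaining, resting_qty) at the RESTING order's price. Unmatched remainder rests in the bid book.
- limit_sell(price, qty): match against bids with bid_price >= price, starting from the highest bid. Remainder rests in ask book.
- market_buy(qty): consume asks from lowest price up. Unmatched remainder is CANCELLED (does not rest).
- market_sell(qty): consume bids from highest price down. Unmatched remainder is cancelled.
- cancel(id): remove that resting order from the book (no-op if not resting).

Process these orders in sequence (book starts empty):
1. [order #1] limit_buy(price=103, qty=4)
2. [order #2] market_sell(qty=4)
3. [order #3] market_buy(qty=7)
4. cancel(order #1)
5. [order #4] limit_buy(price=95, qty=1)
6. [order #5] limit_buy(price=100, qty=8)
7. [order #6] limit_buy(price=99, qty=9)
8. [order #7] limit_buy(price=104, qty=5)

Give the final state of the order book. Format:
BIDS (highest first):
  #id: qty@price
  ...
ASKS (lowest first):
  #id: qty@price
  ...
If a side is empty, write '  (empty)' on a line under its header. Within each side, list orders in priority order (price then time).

Answer: BIDS (highest first):
  #7: 5@104
  #5: 8@100
  #6: 9@99
  #4: 1@95
ASKS (lowest first):
  (empty)

Derivation:
After op 1 [order #1] limit_buy(price=103, qty=4): fills=none; bids=[#1:4@103] asks=[-]
After op 2 [order #2] market_sell(qty=4): fills=#1x#2:4@103; bids=[-] asks=[-]
After op 3 [order #3] market_buy(qty=7): fills=none; bids=[-] asks=[-]
After op 4 cancel(order #1): fills=none; bids=[-] asks=[-]
After op 5 [order #4] limit_buy(price=95, qty=1): fills=none; bids=[#4:1@95] asks=[-]
After op 6 [order #5] limit_buy(price=100, qty=8): fills=none; bids=[#5:8@100 #4:1@95] asks=[-]
After op 7 [order #6] limit_buy(price=99, qty=9): fills=none; bids=[#5:8@100 #6:9@99 #4:1@95] asks=[-]
After op 8 [order #7] limit_buy(price=104, qty=5): fills=none; bids=[#7:5@104 #5:8@100 #6:9@99 #4:1@95] asks=[-]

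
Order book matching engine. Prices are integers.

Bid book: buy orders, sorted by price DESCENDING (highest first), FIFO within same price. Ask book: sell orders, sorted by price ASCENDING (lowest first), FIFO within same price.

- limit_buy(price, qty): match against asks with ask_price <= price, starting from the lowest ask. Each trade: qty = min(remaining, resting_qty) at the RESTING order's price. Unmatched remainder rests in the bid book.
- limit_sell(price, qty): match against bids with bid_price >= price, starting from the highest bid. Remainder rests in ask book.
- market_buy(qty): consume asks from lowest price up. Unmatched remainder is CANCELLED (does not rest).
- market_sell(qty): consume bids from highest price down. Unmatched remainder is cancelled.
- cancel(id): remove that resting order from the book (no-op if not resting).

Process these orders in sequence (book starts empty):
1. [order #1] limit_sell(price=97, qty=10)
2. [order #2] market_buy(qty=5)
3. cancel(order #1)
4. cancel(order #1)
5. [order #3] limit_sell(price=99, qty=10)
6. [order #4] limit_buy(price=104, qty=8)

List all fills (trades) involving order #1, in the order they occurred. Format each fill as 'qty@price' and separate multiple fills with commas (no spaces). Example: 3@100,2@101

After op 1 [order #1] limit_sell(price=97, qty=10): fills=none; bids=[-] asks=[#1:10@97]
After op 2 [order #2] market_buy(qty=5): fills=#2x#1:5@97; bids=[-] asks=[#1:5@97]
After op 3 cancel(order #1): fills=none; bids=[-] asks=[-]
After op 4 cancel(order #1): fills=none; bids=[-] asks=[-]
After op 5 [order #3] limit_sell(price=99, qty=10): fills=none; bids=[-] asks=[#3:10@99]
After op 6 [order #4] limit_buy(price=104, qty=8): fills=#4x#3:8@99; bids=[-] asks=[#3:2@99]

Answer: 5@97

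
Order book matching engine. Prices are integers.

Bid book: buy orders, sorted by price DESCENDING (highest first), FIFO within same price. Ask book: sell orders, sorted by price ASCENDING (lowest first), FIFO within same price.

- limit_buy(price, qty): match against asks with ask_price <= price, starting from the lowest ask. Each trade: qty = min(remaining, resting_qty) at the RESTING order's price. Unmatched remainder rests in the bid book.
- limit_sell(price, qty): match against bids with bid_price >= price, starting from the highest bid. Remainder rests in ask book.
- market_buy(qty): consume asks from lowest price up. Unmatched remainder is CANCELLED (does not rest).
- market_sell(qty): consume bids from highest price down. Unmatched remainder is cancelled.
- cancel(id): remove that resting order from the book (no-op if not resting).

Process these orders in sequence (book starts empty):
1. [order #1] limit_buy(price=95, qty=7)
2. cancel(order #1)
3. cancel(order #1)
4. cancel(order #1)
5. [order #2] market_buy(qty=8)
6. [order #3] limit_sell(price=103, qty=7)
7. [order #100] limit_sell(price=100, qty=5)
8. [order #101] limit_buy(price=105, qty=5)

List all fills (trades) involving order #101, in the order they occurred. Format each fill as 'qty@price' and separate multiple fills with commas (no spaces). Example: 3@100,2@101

Answer: 5@100

Derivation:
After op 1 [order #1] limit_buy(price=95, qty=7): fills=none; bids=[#1:7@95] asks=[-]
After op 2 cancel(order #1): fills=none; bids=[-] asks=[-]
After op 3 cancel(order #1): fills=none; bids=[-] asks=[-]
After op 4 cancel(order #1): fills=none; bids=[-] asks=[-]
After op 5 [order #2] market_buy(qty=8): fills=none; bids=[-] asks=[-]
After op 6 [order #3] limit_sell(price=103, qty=7): fills=none; bids=[-] asks=[#3:7@103]
After op 7 [order #100] limit_sell(price=100, qty=5): fills=none; bids=[-] asks=[#100:5@100 #3:7@103]
After op 8 [order #101] limit_buy(price=105, qty=5): fills=#101x#100:5@100; bids=[-] asks=[#3:7@103]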